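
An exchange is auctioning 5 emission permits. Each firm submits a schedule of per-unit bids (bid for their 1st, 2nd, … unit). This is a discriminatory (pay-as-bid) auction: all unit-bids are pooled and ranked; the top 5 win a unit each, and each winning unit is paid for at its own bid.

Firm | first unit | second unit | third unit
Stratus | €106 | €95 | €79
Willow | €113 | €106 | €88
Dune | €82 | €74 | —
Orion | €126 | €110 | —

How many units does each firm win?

Orion 2, Stratus 1, Willow 2

All unit-bids, highest first — top 5: 126 (Orion-1), 113 (Willow-1), 110 (Orion-2), 106 (Stratus-1), 106 (Willow-2)
Next rejected bid: €95 (not a price — pay-as-bid).
Allocation: Orion 2, Stratus 1, Willow 2.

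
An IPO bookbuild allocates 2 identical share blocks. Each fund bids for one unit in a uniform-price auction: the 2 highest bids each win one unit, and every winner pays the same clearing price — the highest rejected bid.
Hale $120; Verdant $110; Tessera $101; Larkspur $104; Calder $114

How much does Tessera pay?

Tessera pays $0

Ordering the bids: 120 (Hale), 114 (Calder), 110 (Verdant), 104 (Larkspur), …
Winners (2 units): Hale, Calder.
First losing bid is Verdant's $110, which sets the uniform price.
Tessera does not win → pays $0.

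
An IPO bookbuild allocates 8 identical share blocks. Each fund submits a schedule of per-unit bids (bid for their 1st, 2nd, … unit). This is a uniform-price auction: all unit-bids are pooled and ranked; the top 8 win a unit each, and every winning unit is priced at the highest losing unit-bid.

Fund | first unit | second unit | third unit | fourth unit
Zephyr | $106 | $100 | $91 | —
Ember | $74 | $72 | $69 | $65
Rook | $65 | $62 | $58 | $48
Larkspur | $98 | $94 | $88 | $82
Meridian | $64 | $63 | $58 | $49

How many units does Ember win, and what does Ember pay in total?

Merging the schedules and taking the best 8: 106 (Zephyr-1), 100 (Zephyr-2), 98 (Larkspur-1), 94 (Larkspur-2), 91 (Zephyr-3), 88 (Larkspur-3), 82 (Larkspur-4), 74 (Ember-1)
First bid not allocated: $72.
Ember wins 1 unit(s) at $72 each.

Ember: 1 unit, pays $72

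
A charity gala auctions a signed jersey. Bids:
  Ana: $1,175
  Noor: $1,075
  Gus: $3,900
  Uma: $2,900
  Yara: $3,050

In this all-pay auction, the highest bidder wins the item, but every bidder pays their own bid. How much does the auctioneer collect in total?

Bids ranked: 3,900 (Gus) > 3,050 (Yara) > 2,900 (Uma) > 1,175 (Ana) > 1,075 (Noor)
Every bidder forfeits their bid regardless of winning.
Revenue = 1,175 + 1,075 + 3,900 + 2,900 + 3,050 = $12,100.

Total revenue: $12,100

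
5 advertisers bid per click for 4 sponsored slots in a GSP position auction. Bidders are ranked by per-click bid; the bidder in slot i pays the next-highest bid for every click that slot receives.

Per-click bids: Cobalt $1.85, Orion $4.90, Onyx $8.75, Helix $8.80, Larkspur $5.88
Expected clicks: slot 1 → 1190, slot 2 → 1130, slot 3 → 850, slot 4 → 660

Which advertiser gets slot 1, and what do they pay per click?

Sorting advertisers: $8.80 (Helix) > $8.75 (Onyx) > $5.88 (Larkspur) > $4.90 (Orion) > $1.85 (Cobalt)
Slot 1 goes to the first-ranked bidder, Helix, who pays the next bid down: $8.75/click.

Helix; $8.75 per click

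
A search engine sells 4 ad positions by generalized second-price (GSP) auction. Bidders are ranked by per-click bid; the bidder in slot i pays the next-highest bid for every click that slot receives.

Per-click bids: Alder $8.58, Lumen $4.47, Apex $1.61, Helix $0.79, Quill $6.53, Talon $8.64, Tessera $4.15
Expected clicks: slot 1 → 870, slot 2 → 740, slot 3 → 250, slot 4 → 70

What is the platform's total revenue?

Total revenue: $13704.80

Sorting advertisers: $8.64 (Talon) > $8.58 (Alder) > $6.53 (Quill) > $4.47 (Lumen) > $4.15 (Tessera) > …
Slot 1: Talon pays $8.58 × 870 = $7464.60
Slot 2: Alder pays $6.53 × 740 = $4832.20
Slot 3: Quill pays $4.47 × 250 = $1117.50
Slot 4: Lumen pays $4.15 × 70 = $290.50
Total = $13704.80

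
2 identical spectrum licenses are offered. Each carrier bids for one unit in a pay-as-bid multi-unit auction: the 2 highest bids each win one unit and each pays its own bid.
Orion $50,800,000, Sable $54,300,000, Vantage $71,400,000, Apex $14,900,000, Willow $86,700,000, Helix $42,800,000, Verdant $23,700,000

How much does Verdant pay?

Sorting: 86,700,000 (Willow), 71,400,000 (Vantage), 54,300,000 (Sable), 50,800,000 (Orion), …
Winners (2 units): Willow, Vantage.
Verdant does not win → $0.

Verdant pays $0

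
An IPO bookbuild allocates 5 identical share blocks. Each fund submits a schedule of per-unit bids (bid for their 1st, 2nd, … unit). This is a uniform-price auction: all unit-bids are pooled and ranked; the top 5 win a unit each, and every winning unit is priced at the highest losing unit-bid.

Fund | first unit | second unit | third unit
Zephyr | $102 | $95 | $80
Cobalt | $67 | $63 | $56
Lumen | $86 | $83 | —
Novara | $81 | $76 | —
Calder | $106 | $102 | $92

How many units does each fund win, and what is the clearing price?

Calder 3, Zephyr 2; clearing price $86

Merging the schedules and taking the best 5: 106 (Calder-1), 102 (Zephyr-1), 102 (Calder-2), 95 (Zephyr-2), 92 (Calder-3)
First bid not allocated: $86.
Allocation: Calder 3, Zephyr 2.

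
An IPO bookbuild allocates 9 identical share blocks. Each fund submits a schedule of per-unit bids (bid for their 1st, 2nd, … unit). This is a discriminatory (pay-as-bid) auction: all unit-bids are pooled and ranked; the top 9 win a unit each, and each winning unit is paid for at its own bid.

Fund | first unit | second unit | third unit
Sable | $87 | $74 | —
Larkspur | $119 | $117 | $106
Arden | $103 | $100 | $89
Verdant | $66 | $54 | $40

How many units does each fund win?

Arden 3, Larkspur 3, Sable 2, Verdant 1

Pooled unit-bids ranked (top 9): 119 (Larkspur-1), 117 (Larkspur-2), 106 (Larkspur-3), 103 (Arden-1), 100 (Arden-2), 89 (Arden-3), 87 (Sable-1), 74 (Sable-2), 66 (Verdant-1)
Next rejected bid: $54 (not a price — pay-as-bid).
Allocation: Arden 3, Larkspur 3, Sable 2, Verdant 1.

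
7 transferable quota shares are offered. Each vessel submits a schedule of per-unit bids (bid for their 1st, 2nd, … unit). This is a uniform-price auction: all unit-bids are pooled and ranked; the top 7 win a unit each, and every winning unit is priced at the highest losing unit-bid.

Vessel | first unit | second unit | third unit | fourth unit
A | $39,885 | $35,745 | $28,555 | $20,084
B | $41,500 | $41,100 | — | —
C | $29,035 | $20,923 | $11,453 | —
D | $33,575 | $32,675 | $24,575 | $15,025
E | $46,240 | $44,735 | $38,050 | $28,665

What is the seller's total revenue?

Total revenue: $235,025

All unit-bids, highest first — top 7: 46,240 (E-1), 44,735 (E-2), 41,500 (B-1), 41,100 (B-2), 39,885 (A-1), 38,050 (E-3), 35,745 (A-2)
First bid not allocated: $33,575.
Allocation: A 2, B 2, E 3. Every unit priced at $33,575.
Revenue = 7 × 33,575 = $235,025.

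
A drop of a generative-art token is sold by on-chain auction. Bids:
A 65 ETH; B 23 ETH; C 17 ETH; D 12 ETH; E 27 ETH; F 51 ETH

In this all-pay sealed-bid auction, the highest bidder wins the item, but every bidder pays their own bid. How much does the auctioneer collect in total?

Bids ranked: 65 (A) > 51 (F) > 27 (E) > 23 (B) > 17 (C) > 12 (D)
A wins with the top bid; all bids are sunk regardless.
Every bidder forfeits their bid regardless of winning.
Revenue = 65 + 23 + 17 + 12 + 27 + 51 = 195 ETH.

Total revenue: 195 ETH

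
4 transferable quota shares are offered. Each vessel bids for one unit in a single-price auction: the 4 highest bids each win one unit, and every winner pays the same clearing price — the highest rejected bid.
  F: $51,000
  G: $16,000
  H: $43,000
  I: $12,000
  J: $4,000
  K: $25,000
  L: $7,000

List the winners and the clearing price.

Bids ranked high→low: 51,000 (F), 43,000 (H), 25,000 (K), 16,000 (G), 12,000 (I), 7,000 (L), …
Winners (4 units): F, H, K, G.
First losing bid is I's $12,000, which sets the uniform price.

F, H, K, G; each pays $12,000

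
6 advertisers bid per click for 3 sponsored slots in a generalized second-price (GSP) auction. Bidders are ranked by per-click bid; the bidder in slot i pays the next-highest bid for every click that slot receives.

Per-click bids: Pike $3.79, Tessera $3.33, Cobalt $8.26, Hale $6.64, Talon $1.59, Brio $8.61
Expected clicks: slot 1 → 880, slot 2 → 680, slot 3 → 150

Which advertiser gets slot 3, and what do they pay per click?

Hale; $3.79 per click

Ranked by bid: $8.61 (Brio) > $8.26 (Cobalt) > $6.64 (Hale) > $3.79 (Pike) > …
Slot 3 goes to the third-ranked bidder, Hale, who pays the next bid down: $3.79/click.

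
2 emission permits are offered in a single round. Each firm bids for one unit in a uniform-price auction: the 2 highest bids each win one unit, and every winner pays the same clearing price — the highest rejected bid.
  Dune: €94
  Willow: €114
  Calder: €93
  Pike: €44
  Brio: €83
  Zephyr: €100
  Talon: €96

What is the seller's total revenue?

Total revenue: €192

Sorting: 114 (Willow), 100 (Zephyr), 96 (Talon), 94 (Dune), …
Top 2: Willow, Zephyr.
Clearing price = highest rejected bid = €96.
Total revenue = 2 × €96 = €192.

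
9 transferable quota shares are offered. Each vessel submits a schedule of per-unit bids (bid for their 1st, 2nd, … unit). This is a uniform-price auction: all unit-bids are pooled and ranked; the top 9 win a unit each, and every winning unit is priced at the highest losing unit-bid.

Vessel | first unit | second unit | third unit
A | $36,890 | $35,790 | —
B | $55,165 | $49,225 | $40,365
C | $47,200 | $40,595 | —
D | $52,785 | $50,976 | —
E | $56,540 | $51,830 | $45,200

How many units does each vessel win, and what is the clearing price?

All unit-bids, highest first — top 9: 56,540 (E-1), 55,165 (B-1), 52,785 (D-1), 51,830 (E-2), 50,976 (D-2), 49,225 (B-2), 47,200 (C-1), 45,200 (E-3), 40,595 (C-2)
First bid not allocated: $40,365.
Allocation: B 2, C 2, D 2, E 3.

B 2, C 2, D 2, E 3; clearing price $40,365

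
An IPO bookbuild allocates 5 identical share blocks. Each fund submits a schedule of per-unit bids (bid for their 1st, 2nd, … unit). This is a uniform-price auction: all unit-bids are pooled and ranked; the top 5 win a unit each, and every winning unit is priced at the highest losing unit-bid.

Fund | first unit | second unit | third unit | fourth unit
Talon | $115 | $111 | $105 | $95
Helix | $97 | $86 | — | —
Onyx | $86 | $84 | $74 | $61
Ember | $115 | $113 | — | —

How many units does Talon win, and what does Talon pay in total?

All unit-bids, highest first — top 5: 115 (Talon-1), 115 (Ember-1), 113 (Ember-2), 111 (Talon-2), 105 (Talon-3)
First bid not allocated: $97.
Talon wins 3 unit(s) at $97 each.

Talon: 3 units, pays $291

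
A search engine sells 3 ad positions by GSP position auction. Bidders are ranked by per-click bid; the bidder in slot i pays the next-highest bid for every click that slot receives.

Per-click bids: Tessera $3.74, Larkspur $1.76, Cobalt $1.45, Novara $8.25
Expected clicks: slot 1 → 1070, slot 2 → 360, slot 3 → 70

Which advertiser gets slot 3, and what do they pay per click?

Ranked by bid: $8.25 (Novara) > $3.74 (Tessera) > $1.76 (Larkspur) > $1.45 (Cobalt)
Slot 3 goes to the third-ranked bidder, Larkspur, who pays the next bid down: $1.45/click.

Larkspur; $1.45 per click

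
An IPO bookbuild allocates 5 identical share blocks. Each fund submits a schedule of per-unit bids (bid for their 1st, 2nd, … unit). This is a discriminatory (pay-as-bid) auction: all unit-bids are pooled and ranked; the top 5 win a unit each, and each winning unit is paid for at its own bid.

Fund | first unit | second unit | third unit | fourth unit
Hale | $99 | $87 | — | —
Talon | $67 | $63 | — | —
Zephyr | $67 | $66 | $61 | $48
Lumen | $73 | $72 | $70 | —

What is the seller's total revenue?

Total revenue: $401

Pooled unit-bids ranked (top 5): 99 (Hale-1), 87 (Hale-2), 73 (Lumen-1), 72 (Lumen-2), 70 (Lumen-3)
Next rejected bid: $67 (not a price — pay-as-bid).
Each winning unit pays its own bid.
Revenue = 99 + 87 + 73 + 72 + 70 = $401.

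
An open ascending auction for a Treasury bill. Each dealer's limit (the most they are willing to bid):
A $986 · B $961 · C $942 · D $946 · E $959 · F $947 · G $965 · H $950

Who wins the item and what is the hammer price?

Ascending (English) auction: the price rises until one bidder remains; the winner pays the price at which the last rival dropped out.
Limits ranked: 986 (A) > 965 (G) > 961 (B) > 959 (E) > 950 (H) > 947 (F) > …
Bidding ends when G exits at $965; A takes it.

A wins at $965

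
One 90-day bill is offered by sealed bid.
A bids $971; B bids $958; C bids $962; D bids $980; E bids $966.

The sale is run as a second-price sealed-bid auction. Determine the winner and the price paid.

Sorting bids: 980 (D) > 971 (A) > 966 (E) > 962 (C) > 958 (B)
D is highest; pays the second-highest bid, $971.

D pays $971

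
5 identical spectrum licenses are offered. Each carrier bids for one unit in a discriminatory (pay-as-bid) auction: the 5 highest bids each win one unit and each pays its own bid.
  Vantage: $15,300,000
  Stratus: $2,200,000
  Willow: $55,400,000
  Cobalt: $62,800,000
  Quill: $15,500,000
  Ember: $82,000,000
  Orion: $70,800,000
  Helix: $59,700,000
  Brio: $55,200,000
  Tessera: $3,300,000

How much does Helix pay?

Helix pays $59,700,000

Sorting: 82,000,000 (Ember), 70,800,000 (Orion), 62,800,000 (Cobalt), 59,700,000 (Helix), 55,400,000 (Willow), 55,200,000 (Brio), 15,500,000 (Quill), …
The 5 highest are Ember, Orion, Cobalt, Helix, Willow.
Helix wins → own bid $59,700,000.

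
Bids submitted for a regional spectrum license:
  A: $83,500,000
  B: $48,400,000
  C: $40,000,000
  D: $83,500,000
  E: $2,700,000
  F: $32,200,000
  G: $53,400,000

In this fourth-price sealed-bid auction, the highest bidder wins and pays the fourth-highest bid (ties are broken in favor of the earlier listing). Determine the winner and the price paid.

Rule: the highest bidder wins and pays the fourth-highest bid.
Bids ranked: 83,500,000 (A) > 83,500,000 (D) > 53,400,000 (G) > 48,400,000 (B) > 40,000,000 (C) > 32,200,000 (F) > …
A and D tie at $83,500,000; tie-break gives it to A.
A wins; payment is bid #4 in the ranking = $48,400,000.

A pays $48,400,000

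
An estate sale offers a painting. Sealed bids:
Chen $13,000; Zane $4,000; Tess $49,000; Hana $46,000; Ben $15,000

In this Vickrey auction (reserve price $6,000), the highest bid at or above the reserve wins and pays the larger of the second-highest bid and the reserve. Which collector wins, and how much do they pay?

Bids ranked: 49,000 (Tess) > 46,000 (Hana) > 15,000 (Ben) > 13,000 (Chen) > 4,000 (Zane)
Tess has the top bid at or above the reserve ($49,000).
max(second-highest $46,000, reserve $6,000) = $46,000; the reserve does not bind.

Tess pays $46,000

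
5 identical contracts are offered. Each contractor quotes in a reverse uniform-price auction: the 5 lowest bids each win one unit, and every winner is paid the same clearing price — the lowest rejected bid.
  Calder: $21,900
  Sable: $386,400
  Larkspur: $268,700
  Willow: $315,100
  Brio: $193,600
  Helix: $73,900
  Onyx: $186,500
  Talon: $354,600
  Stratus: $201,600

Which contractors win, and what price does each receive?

Ordering the bids: 21,900 (Calder), 73,900 (Helix), 186,500 (Onyx), 193,600 (Brio), 201,600 (Stratus), 268,700 (Larkspur), 315,100 (Willow), …
The 5 lowest are Calder, Helix, Onyx, Brio, Stratus.
Lowest unsuccessful bid: $268,700 → clearing price.

Calder, Helix, Onyx, Brio, Stratus; each is paid $268,700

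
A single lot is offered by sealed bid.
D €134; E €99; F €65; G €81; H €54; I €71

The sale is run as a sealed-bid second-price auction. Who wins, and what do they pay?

Rule: the highest bidder wins and pays the second-highest bid.
Bids in order: 134 (D) > 99 (E) > 81 (G) > 71 (I) > 65 (F) > 54 (H)
D wins with the highest bid; price is set by the runner-up at €99.

D pays €99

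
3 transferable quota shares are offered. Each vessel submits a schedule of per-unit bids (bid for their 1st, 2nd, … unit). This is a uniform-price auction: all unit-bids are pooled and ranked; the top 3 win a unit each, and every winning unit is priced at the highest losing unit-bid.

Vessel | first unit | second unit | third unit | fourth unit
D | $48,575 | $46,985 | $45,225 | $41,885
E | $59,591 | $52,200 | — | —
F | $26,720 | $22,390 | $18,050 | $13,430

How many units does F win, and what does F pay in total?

F: 0 units, pays $0

Merging the schedules and taking the best 3: 59,591 (E-1), 52,200 (E-2), 48,575 (D-1)
Highest rejected unit-bid = $46,985.
F wins 0 unit(s) at $46,985 each.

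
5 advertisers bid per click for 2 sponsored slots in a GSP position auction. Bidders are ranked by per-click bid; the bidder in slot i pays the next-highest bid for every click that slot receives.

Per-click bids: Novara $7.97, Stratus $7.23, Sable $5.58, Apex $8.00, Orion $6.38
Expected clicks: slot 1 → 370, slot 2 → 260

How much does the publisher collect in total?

Total revenue: $4828.70

Ranked by bid: $8.00 (Apex) > $7.97 (Novara) > $7.23 (Stratus) > …
Slot 1: Apex pays $7.97 × 370 = $2948.90
Slot 2: Novara pays $7.23 × 260 = $1879.80
Total = $4828.70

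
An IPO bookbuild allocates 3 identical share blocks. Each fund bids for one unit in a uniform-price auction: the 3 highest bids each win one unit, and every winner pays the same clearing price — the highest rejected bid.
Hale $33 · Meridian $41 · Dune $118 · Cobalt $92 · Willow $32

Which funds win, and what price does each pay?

Sorting: 118 (Dune), 92 (Cobalt), 41 (Meridian), 33 (Hale), 32 (Willow)
The 3 highest are Dune, Cobalt, Meridian.
Clearing price = highest rejected bid = $33.

Dune, Cobalt, Meridian; each pays $33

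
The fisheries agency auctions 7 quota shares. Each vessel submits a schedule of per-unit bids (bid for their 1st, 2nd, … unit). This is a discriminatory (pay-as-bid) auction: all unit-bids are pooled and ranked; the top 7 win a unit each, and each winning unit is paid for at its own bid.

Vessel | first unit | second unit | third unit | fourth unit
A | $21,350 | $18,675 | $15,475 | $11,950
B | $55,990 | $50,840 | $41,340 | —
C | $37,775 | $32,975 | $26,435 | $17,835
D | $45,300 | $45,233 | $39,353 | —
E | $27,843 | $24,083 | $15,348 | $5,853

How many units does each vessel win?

B 3, C 1, D 3

All unit-bids, highest first — top 7: 55,990 (B-1), 50,840 (B-2), 45,300 (D-1), 45,233 (D-2), 41,340 (B-3), 39,353 (D-3), 37,775 (C-1)
Next rejected bid: $32,975 (not a price — pay-as-bid).
Allocation: B 3, C 1, D 3.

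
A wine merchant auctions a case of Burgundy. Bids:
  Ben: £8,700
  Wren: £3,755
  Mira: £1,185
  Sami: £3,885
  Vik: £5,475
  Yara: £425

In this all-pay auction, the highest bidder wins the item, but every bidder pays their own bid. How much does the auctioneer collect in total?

Total revenue: £23,425

Sorting bids: 8,700 (Ben) > 5,475 (Vik) > 3,885 (Sami) > 3,755 (Wren) > 1,185 (Mira) > 425 (Yara)
Every bidder forfeits their bid regardless of winning.
Revenue = 8,700 + 3,755 + 1,185 + 3,885 + 5,475 + 425 = £23,425.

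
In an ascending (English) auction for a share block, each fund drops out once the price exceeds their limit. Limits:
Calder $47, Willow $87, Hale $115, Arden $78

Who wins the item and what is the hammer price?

Hale wins at $87

Sorting limits: 115 (Hale) > 87 (Willow) > 78 (Arden) > 47 (Calder)
Bidding ends when Willow exits at $87; Hale takes it.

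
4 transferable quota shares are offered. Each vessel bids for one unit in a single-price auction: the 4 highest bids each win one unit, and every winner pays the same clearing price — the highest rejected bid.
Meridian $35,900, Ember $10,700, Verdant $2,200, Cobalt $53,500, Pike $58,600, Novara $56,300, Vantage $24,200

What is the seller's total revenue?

Total revenue: $96,800

Bids ranked high→low: 58,600 (Pike), 56,300 (Novara), 53,500 (Cobalt), 35,900 (Meridian), 24,200 (Vantage), 10,700 (Ember), …
The 4 highest are Pike, Novara, Cobalt, Meridian.
Clearing price = highest rejected bid = $24,200.
Total revenue = 4 × $24,200 = $96,800.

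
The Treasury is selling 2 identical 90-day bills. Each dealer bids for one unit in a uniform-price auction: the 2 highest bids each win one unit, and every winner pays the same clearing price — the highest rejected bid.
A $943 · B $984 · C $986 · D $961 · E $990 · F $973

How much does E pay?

Sorting: 990 (E), 986 (C), 984 (B), 973 (F), …
The 2 highest are E, C.
Highest unsuccessful bid: $984 → clearing price.
E wins → pays $984.

E pays $984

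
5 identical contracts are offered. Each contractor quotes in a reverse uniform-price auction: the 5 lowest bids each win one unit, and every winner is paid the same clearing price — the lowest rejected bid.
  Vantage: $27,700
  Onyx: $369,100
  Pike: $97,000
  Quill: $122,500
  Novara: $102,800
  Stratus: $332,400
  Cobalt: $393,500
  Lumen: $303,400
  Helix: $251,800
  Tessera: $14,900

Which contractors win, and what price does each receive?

Tessera, Vantage, Pike, Novara, Quill; each is paid $251,800

Ordering the bids: 14,900 (Tessera), 27,700 (Vantage), 97,000 (Pike), 102,800 (Novara), 122,500 (Quill), 251,800 (Helix), 303,400 (Lumen), …
Winners (5 units): Tessera, Vantage, Pike, Novara, Quill.
Lowest unsuccessful bid: $251,800 → clearing price.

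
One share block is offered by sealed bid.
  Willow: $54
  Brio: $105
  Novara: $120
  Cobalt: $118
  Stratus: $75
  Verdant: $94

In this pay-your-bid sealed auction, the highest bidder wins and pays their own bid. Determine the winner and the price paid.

Pay-your-bid sealed auction: the highest bidder wins and pays their own bid.
Bids ranked: 120 (Novara) > 118 (Cobalt) > 105 (Brio) > 94 (Verdant) > 75 (Stratus) > 54 (Willow)
Novara is highest → pays own bid, $120.

Novara pays $120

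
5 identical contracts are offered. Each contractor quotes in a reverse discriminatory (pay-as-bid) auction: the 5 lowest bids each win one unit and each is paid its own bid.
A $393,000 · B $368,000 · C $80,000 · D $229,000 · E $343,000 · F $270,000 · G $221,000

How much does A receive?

A is paid $0

Sorting: 80,000 (C), 221,000 (G), 229,000 (D), 270,000 (F), 343,000 (E), 368,000 (B), 393,000 (A)
The 5 lowest are C, G, D, F, E.
A does not win → $0.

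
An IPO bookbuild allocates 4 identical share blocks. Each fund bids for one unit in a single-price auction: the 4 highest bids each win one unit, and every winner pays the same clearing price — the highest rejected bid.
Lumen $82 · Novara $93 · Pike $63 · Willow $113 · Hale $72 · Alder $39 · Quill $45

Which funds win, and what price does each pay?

Bids ranked high→low: 113 (Willow), 93 (Novara), 82 (Lumen), 72 (Hale), 63 (Pike), 45 (Quill), …
Top 4: Willow, Novara, Lumen, Hale.
Clearing price = highest rejected bid = $63.

Willow, Novara, Lumen, Hale; each pays $63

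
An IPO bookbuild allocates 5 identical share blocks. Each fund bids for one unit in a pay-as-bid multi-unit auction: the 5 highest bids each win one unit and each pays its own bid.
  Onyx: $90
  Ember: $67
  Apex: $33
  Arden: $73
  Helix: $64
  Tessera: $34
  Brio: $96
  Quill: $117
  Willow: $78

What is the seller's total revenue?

Ordering the bids: 117 (Quill), 96 (Brio), 90 (Onyx), 78 (Willow), 73 (Arden), 67 (Ember), 64 (Helix), …
The 5 highest are Quill, Brio, Onyx, Willow, Arden.
Total revenue = 117 + 96 + 90 + 78 + 73 = $454.

Total revenue: $454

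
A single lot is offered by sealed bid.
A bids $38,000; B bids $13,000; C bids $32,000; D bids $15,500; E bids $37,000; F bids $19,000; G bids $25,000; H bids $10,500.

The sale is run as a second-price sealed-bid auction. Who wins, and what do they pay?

A pays $37,000

Second-price sealed-bid auction: the highest bidder wins and pays the second-highest bid.
Bids ranked: 38,000 (A) > 37,000 (E) > 32,000 (C) > 25,000 (G) > 19,000 (F) > 15,500 (D) > …
A is highest; pays the second-highest bid, $37,000.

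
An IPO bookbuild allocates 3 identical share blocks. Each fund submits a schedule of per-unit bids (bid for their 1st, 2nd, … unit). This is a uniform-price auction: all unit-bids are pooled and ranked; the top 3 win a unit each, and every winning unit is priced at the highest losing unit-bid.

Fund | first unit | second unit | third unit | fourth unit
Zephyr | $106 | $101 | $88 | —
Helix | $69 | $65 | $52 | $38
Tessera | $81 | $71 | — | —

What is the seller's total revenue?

Total revenue: $243

Merging the schedules and taking the best 3: 106 (Zephyr-1), 101 (Zephyr-2), 88 (Zephyr-3)
The (k+1)-th unit-bid is $81.
Allocation: Zephyr 3. Every unit priced at $81.
Revenue = 3 × 81 = $243.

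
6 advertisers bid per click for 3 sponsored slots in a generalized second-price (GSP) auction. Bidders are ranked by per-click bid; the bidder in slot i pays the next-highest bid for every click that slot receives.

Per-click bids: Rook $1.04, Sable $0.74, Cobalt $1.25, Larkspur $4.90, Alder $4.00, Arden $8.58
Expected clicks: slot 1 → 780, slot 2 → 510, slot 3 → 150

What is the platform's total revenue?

Per-click bids in order: $8.58 (Arden) > $4.90 (Larkspur) > $4.00 (Alder) > $1.25 (Cobalt) > …
Slot 1: Arden pays $4.90 × 780 = $3822.00
Slot 2: Larkspur pays $4.00 × 510 = $2040.00
Slot 3: Alder pays $1.25 × 150 = $187.50
Total = $6049.50

Total revenue: $6049.50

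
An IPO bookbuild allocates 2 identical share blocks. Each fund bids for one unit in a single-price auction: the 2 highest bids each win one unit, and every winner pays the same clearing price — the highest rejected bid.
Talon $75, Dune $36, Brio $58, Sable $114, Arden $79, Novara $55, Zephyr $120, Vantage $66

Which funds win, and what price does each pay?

Sorting: 120 (Zephyr), 114 (Sable), 79 (Arden), 75 (Talon), …
Top 2: Zephyr, Sable.
Clearing price = highest rejected bid = $79.

Zephyr, Sable; each pays $79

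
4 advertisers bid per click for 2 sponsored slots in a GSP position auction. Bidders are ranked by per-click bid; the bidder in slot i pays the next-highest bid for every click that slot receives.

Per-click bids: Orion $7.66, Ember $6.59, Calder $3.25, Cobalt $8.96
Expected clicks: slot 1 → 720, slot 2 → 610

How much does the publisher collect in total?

Ranked by bid: $8.96 (Cobalt) > $7.66 (Orion) > $6.59 (Ember) > …
Slot 1: Cobalt pays $7.66 × 720 = $5515.20
Slot 2: Orion pays $6.59 × 610 = $4019.90
Total = $9535.10

Total revenue: $9535.10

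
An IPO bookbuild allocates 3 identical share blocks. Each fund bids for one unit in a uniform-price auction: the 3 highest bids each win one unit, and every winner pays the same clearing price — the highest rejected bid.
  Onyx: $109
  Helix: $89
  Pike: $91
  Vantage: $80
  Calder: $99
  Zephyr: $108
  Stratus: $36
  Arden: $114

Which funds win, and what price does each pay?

Bids ranked high→low: 114 (Arden), 109 (Onyx), 108 (Zephyr), 99 (Calder), 91 (Pike), …
The 3 highest are Arden, Onyx, Zephyr.
Clearing price = highest rejected bid = $99.

Arden, Onyx, Zephyr; each pays $99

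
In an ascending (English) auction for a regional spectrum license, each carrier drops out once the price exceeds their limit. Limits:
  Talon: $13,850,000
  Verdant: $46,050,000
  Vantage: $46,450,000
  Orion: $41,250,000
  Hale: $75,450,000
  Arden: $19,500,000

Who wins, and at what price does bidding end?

Hale wins at $46,450,000

Rule: the price rises until one bidder remains; the winner pays the price at which the last rival dropped out.
Limits ranked: 75,450,000 (Hale) > 46,450,000 (Vantage) > 46,050,000 (Verdant) > 41,250,000 (Orion) > 19,500,000 (Arden) > 13,850,000 (Talon)
Bidding ends when Vantage exits at $46,450,000; Hale takes it.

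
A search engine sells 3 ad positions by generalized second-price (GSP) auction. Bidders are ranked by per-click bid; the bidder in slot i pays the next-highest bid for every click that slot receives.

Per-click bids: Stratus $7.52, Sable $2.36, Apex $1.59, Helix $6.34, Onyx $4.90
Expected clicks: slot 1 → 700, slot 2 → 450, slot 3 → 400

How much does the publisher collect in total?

Total revenue: $7587.00

Per-click bids in order: $7.52 (Stratus) > $6.34 (Helix) > $4.90 (Onyx) > $2.36 (Sable) > …
Slot 1: Stratus pays $6.34 × 700 = $4438.00
Slot 2: Helix pays $4.90 × 450 = $2205.00
Slot 3: Onyx pays $2.36 × 400 = $944.00
Total = $7587.00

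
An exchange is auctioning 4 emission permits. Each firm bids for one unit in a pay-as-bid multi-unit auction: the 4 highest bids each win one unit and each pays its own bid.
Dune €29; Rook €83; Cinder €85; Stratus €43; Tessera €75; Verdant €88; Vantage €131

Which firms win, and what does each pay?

Vantage €131, Verdant €88, Cinder €85, Rook €83

Bids ranked high→low: 131 (Vantage), 88 (Verdant), 85 (Cinder), 83 (Rook), 75 (Tessera), 43 (Stratus), …
The 4 highest are Vantage, Verdant, Cinder, Rook.
Each winner pays its own bid: Vantage €131, Verdant €88, Cinder €85, Rook €83.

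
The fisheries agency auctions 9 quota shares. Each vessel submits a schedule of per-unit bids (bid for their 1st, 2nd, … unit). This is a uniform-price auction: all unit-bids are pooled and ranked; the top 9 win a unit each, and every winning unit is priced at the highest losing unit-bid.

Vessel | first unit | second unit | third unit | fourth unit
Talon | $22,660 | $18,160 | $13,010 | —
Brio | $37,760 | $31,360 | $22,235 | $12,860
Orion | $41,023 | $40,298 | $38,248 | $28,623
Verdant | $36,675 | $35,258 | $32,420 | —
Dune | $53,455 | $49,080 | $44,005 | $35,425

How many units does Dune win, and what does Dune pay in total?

Merging the schedules and taking the best 9: 53,455 (Dune-1), 49,080 (Dune-2), 44,005 (Dune-3), 41,023 (Orion-1), 40,298 (Orion-2), 38,248 (Orion-3), 37,760 (Brio-1), 36,675 (Verdant-1), 35,425 (Dune-4)
First bid not allocated: $35,258.
Dune wins 4 unit(s) at $35,258 each.

Dune: 4 units, pays $141,032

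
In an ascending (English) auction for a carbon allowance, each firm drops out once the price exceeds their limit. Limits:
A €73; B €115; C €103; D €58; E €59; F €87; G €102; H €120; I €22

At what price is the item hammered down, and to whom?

Rule: the price rises until one bidder remains; the winner pays the price at which the last rival dropped out.
Limits ranked: 120 (H) > 115 (B) > 103 (C) > 102 (G) > 87 (F) > 73 (A) > …
Once the price passes €115, only H is left; the hammer falls at B's limit of €115.

H wins at €115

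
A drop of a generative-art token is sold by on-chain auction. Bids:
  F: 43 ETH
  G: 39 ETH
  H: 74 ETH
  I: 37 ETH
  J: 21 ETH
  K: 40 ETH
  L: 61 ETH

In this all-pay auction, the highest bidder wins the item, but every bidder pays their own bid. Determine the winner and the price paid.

H pays 74 ETH

All-pay auction: the highest bidder wins the item, but every bidder pays their own bid.
Bids in order: 74 (H) > 61 (L) > 43 (F) > 40 (K) > 39 (G) > 37 (I) > …
H wins with the top bid; all bids are sunk regardless.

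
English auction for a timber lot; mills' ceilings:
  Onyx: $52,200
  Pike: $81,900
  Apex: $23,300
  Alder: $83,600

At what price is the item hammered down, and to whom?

Rule: the price rises until one bidder remains; the winner pays the price at which the last rival dropped out.
Limits in order: 83,600 (Alder) > 81,900 (Pike) > 52,200 (Onyx) > 23,300 (Apex)
Once the price passes $81,900, only Alder is left; the hammer falls at Pike's limit of $81,900.

Alder wins at $81,900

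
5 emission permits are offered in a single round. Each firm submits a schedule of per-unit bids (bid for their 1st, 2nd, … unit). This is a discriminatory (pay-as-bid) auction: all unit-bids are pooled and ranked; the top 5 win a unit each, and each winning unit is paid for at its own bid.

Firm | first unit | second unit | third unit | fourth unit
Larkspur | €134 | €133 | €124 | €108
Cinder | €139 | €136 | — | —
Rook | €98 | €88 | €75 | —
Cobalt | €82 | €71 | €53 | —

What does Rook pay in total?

Rook pays €0

Pooled unit-bids ranked (top 5): 139 (Cinder-1), 136 (Cinder-2), 134 (Larkspur-1), 133 (Larkspur-2), 124 (Larkspur-3)
Next rejected bid: €108 (not a price — pay-as-bid).
Rook wins no units.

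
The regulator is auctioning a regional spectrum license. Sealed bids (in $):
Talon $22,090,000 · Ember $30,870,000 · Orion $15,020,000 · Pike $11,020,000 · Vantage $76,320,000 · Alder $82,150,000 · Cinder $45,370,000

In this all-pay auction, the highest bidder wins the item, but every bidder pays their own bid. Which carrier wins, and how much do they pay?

Alder pays $82,150,000

Bids ranked: 82,150,000 (Alder) > 76,320,000 (Vantage) > 45,370,000 (Cinder) > 30,870,000 (Ember) > 22,090,000 (Talon) > 15,020,000 (Orion) > …
Alder wins with the top bid; all bids are sunk regardless.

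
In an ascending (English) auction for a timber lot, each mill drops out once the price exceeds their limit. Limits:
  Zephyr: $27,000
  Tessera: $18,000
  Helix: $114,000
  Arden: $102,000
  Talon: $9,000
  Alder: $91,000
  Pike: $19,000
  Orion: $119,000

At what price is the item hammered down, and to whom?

Orion wins at $114,000

Rule: the price rises until one bidder remains; the winner pays the price at which the last rival dropped out.
Sorting limits: 119,000 (Orion) > 114,000 (Helix) > 102,000 (Arden) > 91,000 (Alder) > 27,000 (Zephyr) > 19,000 (Pike) > …
Once the price passes $114,000, only Orion is left; the hammer falls at Helix's limit of $114,000.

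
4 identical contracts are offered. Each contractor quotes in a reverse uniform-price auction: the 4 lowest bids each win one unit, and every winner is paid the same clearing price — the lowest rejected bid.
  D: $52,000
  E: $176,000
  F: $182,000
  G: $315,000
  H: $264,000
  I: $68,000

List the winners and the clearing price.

D, I, E, F; each is paid $264,000

Ordering the bids: 52,000 (D), 68,000 (I), 176,000 (E), 182,000 (F), 264,000 (H), 315,000 (G)
Lowest 4: D, I, E, F.
Lowest unsuccessful bid: $264,000 → clearing price.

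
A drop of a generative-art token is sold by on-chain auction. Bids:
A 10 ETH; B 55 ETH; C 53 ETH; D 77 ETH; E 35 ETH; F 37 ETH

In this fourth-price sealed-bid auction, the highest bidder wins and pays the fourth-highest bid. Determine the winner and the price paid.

Sorting bids: 77 (D) > 55 (B) > 53 (C) > 37 (F) > 35 (E) > 10 (A)
D is highest; pays the fourth-highest bid, 37 ETH.

D pays 37 ETH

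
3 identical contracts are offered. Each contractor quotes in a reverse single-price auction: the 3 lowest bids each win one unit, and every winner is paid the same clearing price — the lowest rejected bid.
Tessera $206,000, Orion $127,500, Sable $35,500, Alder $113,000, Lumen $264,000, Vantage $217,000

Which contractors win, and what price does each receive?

Sable, Alder, Orion; each is paid $206,000

Ordering the bids: 35,500 (Sable), 113,000 (Alder), 127,500 (Orion), 206,000 (Tessera), 217,000 (Vantage), …
Lowest 3: Sable, Alder, Orion.
Lowest unsuccessful bid: $206,000 → clearing price.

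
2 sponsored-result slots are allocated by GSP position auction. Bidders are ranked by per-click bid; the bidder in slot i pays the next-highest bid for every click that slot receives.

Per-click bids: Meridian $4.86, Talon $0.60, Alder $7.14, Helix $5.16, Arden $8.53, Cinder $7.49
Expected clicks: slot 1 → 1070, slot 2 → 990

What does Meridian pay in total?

Per-click bids in order: $8.53 (Arden) > $7.49 (Cinder) > $7.14 (Alder) > …
Meridian ranks below slot 2 → no slot, pays nothing.

Meridian pays $0.00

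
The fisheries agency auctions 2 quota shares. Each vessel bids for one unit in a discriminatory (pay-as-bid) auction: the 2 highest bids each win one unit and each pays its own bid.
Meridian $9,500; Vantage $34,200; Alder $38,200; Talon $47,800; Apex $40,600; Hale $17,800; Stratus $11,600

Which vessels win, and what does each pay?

Talon $47,800, Apex $40,600

Ordering the bids: 47,800 (Talon), 40,600 (Apex), 38,200 (Alder), 34,200 (Vantage), …
Top 2: Talon, Apex.
Each winner pays its own bid: Talon $47,800, Apex $40,600.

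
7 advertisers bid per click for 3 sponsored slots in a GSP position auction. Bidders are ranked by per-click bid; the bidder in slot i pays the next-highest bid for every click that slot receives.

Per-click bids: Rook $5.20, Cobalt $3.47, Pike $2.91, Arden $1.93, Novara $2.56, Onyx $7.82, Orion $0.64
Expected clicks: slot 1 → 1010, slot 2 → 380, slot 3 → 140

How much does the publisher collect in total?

Total revenue: $6978.00

Ranked by bid: $7.82 (Onyx) > $5.20 (Rook) > $3.47 (Cobalt) > $2.91 (Pike) > …
Slot 1: Onyx pays $5.20 × 1010 = $5252.00
Slot 2: Rook pays $3.47 × 380 = $1318.60
Slot 3: Cobalt pays $2.91 × 140 = $407.40
Total = $6978.00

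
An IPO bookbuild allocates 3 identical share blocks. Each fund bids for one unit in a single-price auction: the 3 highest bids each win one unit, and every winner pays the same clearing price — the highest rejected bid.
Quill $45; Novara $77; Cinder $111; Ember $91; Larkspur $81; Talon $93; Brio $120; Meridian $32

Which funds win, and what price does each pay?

Bids ranked high→low: 120 (Brio), 111 (Cinder), 93 (Talon), 91 (Ember), 81 (Larkspur), …
Top 3: Brio, Cinder, Talon.
Clearing price = highest rejected bid = $91.

Brio, Cinder, Talon; each pays $91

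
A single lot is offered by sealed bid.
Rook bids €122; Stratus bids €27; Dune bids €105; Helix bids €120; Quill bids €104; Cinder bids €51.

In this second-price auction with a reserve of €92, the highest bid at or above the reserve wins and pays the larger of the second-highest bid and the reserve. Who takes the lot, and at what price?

Sorting bids: 122 (Rook) > 120 (Helix) > 105 (Dune) > 104 (Quill) > 51 (Cinder) > 27 (Stratus)
Rook has the top bid at or above the reserve (€122).
Second-highest bid €120 exceeds the reserve €92 → payment €120.

Rook pays €120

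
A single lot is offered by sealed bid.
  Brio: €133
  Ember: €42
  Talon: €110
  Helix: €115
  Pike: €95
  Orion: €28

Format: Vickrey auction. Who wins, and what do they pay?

Brio pays €115

Bids in order: 133 (Brio) > 115 (Helix) > 110 (Talon) > 95 (Pike) > 42 (Ember) > 28 (Orion)
Brio wins with the highest bid; price is set by the runner-up at €115.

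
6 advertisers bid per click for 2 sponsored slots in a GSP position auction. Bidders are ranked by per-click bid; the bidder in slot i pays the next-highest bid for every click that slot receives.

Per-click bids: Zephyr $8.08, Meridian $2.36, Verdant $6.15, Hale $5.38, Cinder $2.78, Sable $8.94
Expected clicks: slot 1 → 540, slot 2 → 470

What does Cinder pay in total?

Per-click bids in order: $8.94 (Sable) > $8.08 (Zephyr) > $6.15 (Verdant) > …
Cinder ranks below slot 2 → no slot, pays nothing.

Cinder pays $0.00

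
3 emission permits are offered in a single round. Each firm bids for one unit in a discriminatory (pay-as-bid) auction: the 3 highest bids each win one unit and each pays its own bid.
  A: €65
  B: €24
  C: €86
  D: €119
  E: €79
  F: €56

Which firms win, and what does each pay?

Sorting: 119 (D), 86 (C), 79 (E), 65 (A), 56 (F), …
Winners (3 units): D, C, E.
Each winner pays its own bid: D €119, C €86, E €79.

D €119, C €86, E €79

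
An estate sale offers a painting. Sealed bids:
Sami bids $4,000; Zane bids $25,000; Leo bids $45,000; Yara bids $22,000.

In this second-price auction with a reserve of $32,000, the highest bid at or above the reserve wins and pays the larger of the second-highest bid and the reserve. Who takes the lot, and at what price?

Leo pays $32,000

Bids ranked: 45,000 (Leo) > 25,000 (Zane) > 22,000 (Yara) > 4,000 (Sami)
Highest eligible bid: Leo at $45,000.
Second-highest bid $25,000 is below the reserve $32,000, so the reserve binds → payment $32,000.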